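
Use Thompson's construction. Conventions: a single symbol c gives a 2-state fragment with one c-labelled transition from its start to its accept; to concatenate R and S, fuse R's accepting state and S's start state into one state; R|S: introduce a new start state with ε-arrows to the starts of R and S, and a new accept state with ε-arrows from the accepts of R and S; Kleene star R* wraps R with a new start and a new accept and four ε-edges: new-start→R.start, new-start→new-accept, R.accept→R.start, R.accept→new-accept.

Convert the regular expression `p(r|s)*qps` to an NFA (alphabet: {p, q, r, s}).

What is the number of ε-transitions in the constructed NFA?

Recursing over subexpressions:
Each of the 6 symbol leaves contributes 0 ε-transitions.
  r|s — 4 ε-transitions
  (r|s)* — 8 ε-transitions
  p(r|s)*qps — 8 ε-transitions

8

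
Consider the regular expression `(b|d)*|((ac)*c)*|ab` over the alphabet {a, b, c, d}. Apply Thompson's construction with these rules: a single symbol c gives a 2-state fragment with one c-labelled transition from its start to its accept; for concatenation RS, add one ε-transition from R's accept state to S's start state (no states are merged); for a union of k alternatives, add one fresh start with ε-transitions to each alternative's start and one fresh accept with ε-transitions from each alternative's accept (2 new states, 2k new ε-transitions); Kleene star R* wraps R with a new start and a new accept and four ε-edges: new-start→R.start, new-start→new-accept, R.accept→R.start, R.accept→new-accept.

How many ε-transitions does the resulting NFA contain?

25

Recursing over subexpressions:
Each of the 7 symbol leaves contributes 0 ε-transitions.
  b|d — 4 ε-transitions
  (b|d)* — 8 ε-transitions
  ac — 1 ε-transition
  (ac)* — 5 ε-transitions
  (ac)*c — 6 ε-transitions
  ((ac)*c)* — 10 ε-transitions
  ab — 1 ε-transition
  (b|d)*|((ac)*c)*|ab — 25 ε-transitions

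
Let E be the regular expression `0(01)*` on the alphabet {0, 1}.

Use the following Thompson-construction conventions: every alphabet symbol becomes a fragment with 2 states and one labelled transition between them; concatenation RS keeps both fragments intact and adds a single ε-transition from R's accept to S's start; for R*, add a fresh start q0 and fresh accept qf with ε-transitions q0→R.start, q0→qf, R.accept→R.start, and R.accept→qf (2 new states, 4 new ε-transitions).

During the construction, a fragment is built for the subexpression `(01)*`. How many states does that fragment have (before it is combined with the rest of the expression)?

6

Fragment for `(01)*`:
Each of the 2 symbol leaves contributes a 2-state fragment.
  01 → 4 states
  (01)* → 6 states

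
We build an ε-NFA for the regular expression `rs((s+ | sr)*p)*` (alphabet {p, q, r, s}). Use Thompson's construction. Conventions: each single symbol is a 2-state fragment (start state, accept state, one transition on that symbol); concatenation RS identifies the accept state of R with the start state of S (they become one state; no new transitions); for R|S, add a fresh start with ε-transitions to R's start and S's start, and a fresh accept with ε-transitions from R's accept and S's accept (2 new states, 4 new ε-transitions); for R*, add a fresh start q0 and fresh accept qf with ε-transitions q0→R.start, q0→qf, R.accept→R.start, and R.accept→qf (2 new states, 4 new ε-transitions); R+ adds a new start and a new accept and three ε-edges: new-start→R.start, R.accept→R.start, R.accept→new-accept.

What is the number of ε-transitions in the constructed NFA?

15

Recursing over subexpressions:
Each of the 6 symbol leaves contributes 0 ε-transitions.
  s+ → 3 ε-transitions
  sr → 0 ε-transitions
  s+ | sr → 7 ε-transitions
  (s+ | sr)* → 11 ε-transitions
  (s+ | sr)*p → 11 ε-transitions
  ((s+ | sr)*p)* → 15 ε-transitions
  rs((s+ | sr)*p)* → 15 ε-transitions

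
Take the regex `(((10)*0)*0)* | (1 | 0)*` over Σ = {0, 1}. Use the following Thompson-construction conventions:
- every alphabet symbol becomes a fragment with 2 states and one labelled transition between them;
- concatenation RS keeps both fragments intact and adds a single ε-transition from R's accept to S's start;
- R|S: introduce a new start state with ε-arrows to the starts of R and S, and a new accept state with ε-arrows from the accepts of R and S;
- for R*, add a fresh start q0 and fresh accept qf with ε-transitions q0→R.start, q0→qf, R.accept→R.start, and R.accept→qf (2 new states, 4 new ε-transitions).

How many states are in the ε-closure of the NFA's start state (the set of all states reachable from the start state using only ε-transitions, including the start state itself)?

Let C(F) = |ε-closure(F.start)| within fragment F, and note whether F accepts ε. Symbol fragments have C = 1 and do not accept ε. Then:
  10 — C equals the left operand's closure size = 1 (its accept is not ε-reachable, so the closure stops there)
  (10)* — the star's fresh start ε-reaches both the body's start and the fresh accept: C = 2 + 1 = 3
  (10)*0 — the left operand accepts ε, so the closure extends into the next operand (via the concat ε-link); C = 3 + 1 = 4
  ((10)*0)* — C = 1 (new start) + 4 (body) + 1 (new accept) = 6
  ((10)*0)*0 — the left operand accepts ε, so the closure extends into the next operand (via the concat ε-link); C = 6 + 1 = 7
  (((10)*0)*0)* — the star's fresh start ε-reaches both the body's start and the fresh accept: C = 2 + 7 = 9
  1 | 0 — new start ε-reaches every alternative's start; none of them accept ε, so the new accept is not reached: C = 1 + 1 + 1 = 3
  (1 | 0)* — the star's fresh start ε-reaches both the body's start and the fresh accept: C = 2 + 3 = 5
  (((10)*0)*0)* | (1 | 0)* — new start ε-reaches every alternative's start; at least one alternative accepts ε, so the union's new accept is reached too: C = 1 + 9 + 5 + 1 = 16

16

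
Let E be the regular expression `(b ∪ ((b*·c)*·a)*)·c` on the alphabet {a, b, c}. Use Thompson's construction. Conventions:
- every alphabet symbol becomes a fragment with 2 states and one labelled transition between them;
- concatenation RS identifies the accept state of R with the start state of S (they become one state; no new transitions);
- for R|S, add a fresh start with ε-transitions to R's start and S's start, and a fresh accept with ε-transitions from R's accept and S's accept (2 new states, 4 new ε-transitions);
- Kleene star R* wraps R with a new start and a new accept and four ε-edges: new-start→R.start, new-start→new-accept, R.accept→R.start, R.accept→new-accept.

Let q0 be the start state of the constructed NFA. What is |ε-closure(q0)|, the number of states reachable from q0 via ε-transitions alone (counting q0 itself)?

10

Compute the ε-closure size of each fragment's start state recursively; a symbol fragment's start has no outgoing ε-edge, so its closure is just itself (size 1).
  b* → the star's fresh start ε-reaches both the body's start and the fresh accept: C = 2 + 1 = 3
  b*·c → the left operand accepts ε, so the closure extends into the next operand (the shared merged state is already counted); C = 3 + (1−1) = 3
  (b*·c)* → new start has ε-edges to the inner start and to the new accept, so C = 2 + 3 = 5
  (b*·c)*·a → the left operand accepts ε, so the closure extends into the next operand (the shared merged state is already counted); C = 5 + (1−1) = 5
  ((b*·c)*·a)* → C = 1 (new start) + 5 (body) + 1 (new accept) = 7
  b ∪ ((b*·c)*·a)* → new start ε-reaches every alternative's start; at least one alternative accepts ε, so the union's new accept is reached too: C = 1 + 1 + 7 + 1 = 10
  (b ∪ ((b*·c)*·a)*)·c → the left operand accepts ε, so the closure extends into the next operand (the shared merged state is already counted); C = 10 + (1−1) = 10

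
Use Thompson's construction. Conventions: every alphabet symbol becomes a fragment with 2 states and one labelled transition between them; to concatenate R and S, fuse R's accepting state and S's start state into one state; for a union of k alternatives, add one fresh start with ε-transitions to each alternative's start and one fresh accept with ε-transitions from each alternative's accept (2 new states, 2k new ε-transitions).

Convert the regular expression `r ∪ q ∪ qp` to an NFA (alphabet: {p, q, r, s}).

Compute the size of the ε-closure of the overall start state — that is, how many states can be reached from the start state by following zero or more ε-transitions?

Compute the ε-closure size of each fragment's start state recursively; a symbol fragment's start has no outgoing ε-edge, so its closure is just itself (size 1).
  qp → C equals the left operand's closure size = 1 (its accept is not ε-reachable, so the closure stops there)
  r ∪ q ∪ qp → new start ε-reaches every alternative's start; none of them accept ε, so the new accept is not reached: C = 1 + 1 + 1 + 1 = 4

4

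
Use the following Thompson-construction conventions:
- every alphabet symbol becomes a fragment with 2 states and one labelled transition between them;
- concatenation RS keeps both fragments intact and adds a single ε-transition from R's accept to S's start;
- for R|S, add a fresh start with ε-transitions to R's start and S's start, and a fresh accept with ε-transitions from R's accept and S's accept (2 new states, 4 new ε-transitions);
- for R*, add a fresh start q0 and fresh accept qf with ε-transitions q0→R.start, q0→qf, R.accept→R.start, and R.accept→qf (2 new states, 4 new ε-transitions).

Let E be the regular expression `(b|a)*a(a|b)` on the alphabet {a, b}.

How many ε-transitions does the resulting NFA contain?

Recursing over subexpressions:
Each of the 5 symbol leaves contributes 0 ε-transitions.
  b|a = 4 ε-transitions
  (b|a)* = 8 ε-transitions
  a|b = 4 ε-transitions
  (b|a)*a(a|b) = 14 ε-transitions

14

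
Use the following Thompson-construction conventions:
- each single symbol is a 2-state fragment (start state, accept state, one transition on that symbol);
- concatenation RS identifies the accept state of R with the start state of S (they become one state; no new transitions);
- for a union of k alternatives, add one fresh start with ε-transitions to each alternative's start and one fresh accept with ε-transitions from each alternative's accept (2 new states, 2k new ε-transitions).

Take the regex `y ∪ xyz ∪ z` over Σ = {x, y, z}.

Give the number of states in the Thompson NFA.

10

Per subexpression:
Each of the 5 symbol leaves contributes a 2-state fragment.
  xyz — 4 states
  y ∪ xyz ∪ z — 10 states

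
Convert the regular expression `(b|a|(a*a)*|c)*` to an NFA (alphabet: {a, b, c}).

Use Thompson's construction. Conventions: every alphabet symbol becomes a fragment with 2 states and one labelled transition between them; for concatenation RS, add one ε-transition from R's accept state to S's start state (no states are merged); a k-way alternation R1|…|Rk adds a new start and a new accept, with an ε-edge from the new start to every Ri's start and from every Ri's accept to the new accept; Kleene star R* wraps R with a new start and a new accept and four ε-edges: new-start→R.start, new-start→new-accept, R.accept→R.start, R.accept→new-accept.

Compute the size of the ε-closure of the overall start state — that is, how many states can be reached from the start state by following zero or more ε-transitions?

13

Work bottom-up. For each fragment F, track |ε-closure(F.start)| and whether F's accept lies in that closure (i.e. whether F accepts ε). A single-symbol fragment has closure size 1 and does not accept ε.
  a* : C = 1 (new start) + 1 (body) + 1 (new accept) = 3
  a*a : C = 3 + 1 = 4 (closure spills across the concat boundary because the left factor accepts ε)
  (a*a)* : C = 1 (new start) + 4 (body) + 1 (new accept) = 6
  b|a|(a*a)*|c : C = 1 (new start) + (1 + 1 + 6 + 1) + 1 (new accept, since some branch ε-reaches its own accept) = 11
  (b|a|(a*a)*|c)* : C = 1 (new start) + 11 (body) + 1 (new accept) = 13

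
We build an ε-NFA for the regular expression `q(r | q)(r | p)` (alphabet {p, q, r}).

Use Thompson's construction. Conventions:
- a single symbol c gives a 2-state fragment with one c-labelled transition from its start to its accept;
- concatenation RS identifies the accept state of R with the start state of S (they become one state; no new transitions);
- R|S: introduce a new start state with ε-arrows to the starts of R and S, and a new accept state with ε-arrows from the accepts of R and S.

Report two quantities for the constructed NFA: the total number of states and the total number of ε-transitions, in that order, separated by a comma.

12, 8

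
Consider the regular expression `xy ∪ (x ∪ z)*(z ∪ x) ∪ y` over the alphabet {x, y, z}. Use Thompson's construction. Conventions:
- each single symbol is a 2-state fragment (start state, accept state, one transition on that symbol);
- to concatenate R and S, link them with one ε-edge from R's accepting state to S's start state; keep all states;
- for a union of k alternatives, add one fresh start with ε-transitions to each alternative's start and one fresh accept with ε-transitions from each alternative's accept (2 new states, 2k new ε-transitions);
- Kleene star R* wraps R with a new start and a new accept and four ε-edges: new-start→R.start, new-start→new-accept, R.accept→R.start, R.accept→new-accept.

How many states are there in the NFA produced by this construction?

Bottom-up over the parse tree:
Each of the 7 symbol leaves contributes a 2-state fragment.
  xy → 4 states
  x ∪ z → 6 states
  (x ∪ z)* → 8 states
  z ∪ x → 6 states
  (x ∪ z)*(z ∪ x) → 14 states
  xy ∪ (x ∪ z)*(z ∪ x) ∪ y → 22 states

22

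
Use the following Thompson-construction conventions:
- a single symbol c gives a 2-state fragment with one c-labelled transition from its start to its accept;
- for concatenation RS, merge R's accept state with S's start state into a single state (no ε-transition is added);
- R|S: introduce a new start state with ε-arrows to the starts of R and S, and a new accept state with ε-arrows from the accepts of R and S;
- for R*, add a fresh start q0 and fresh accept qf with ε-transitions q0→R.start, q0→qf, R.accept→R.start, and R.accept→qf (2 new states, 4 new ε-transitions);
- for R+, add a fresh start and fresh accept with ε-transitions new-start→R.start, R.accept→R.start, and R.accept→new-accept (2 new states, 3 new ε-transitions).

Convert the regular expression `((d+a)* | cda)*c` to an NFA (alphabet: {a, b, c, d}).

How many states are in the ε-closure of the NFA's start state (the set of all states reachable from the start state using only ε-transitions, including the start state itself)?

9

Compute the ε-closure size of each fragment's start state recursively; a symbol fragment's start has no outgoing ε-edge, so its closure is just itself (size 1).
  d+ → new start ε-reaches only the body's start; the new accept needs a symbol first: C = 1 + 1 = 2
  d+a → same as the first factor's closure: C = 2
  (d+a)* → new start has ε-edges to the inner start and to the new accept, so C = 2 + 2 = 4
  cda → same as the first factor's closure: C = 1
  (d+a)* | cda → new start ε-reaches every alternative's start; at least one alternative accepts ε, so the union's new accept is reached too: C = 1 + 4 + 1 + 1 = 7
  ((d+a)* | cda)* → C = 1 (new start) + 7 (body) + 1 (new accept) = 9
  ((d+a)* | cda)*c → the left operand accepts ε, so the closure extends into the next operand (the shared merged state is already counted); C = 9 + (1−1) = 9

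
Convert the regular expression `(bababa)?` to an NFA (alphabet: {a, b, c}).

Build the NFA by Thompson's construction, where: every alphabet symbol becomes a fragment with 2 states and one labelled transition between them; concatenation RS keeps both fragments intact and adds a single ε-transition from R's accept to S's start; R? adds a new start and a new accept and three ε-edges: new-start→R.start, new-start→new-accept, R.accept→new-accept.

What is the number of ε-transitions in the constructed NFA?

8

Per subexpression:
Each of the 6 symbol leaves contributes 0 ε-transitions.
  bababa → 5 ε-transitions
  (bababa)? → 8 ε-transitions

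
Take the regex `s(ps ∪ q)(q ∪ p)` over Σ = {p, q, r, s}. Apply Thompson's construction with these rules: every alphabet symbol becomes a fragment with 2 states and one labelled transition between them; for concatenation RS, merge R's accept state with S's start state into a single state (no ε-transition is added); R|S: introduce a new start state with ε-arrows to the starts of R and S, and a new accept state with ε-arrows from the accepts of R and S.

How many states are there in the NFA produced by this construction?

13

Building bottom-up:
Each of the 6 symbol leaves contributes a 2-state fragment.
  ps → 3 states
  ps ∪ q → 7 states
  q ∪ p → 6 states
  s(ps ∪ q)(q ∪ p) → 13 states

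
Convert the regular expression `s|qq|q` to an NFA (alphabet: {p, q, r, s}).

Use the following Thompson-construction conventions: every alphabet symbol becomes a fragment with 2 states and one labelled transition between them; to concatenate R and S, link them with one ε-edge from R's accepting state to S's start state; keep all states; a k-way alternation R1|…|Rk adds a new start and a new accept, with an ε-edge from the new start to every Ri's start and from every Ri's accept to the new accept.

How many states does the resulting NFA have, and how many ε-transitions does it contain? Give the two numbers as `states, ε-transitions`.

Bottom-up over the parse tree:
Each of the 4 symbol leaves contributes 2 states and 0 ε-transitions.
  qq → 4 states, 1 ε-transition
  s|qq|q → 10 states, 7 ε-transitions

10, 7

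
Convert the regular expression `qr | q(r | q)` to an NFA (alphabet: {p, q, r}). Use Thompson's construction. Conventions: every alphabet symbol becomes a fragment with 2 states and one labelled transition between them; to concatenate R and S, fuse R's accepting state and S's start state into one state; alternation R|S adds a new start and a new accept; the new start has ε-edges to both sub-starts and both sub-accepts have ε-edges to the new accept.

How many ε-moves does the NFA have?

8

Per subexpression:
Each of the 5 symbol leaves contributes 0 ε-transitions.
  qr → 0 ε-transitions
  r | q → 4 ε-transitions
  q(r | q) → 4 ε-transitions
  qr | q(r | q) → 8 ε-transitions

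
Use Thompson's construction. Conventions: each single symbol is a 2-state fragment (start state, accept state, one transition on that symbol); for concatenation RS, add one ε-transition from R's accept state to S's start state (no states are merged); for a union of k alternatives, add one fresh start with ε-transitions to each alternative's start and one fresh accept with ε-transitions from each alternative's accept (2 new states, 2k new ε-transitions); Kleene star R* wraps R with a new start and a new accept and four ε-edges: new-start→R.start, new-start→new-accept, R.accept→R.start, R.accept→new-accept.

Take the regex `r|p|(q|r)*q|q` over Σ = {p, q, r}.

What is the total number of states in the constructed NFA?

18

Bottom-up over the parse tree:
Each of the 6 symbol leaves contributes a 2-state fragment.
  q|r : 6 states
  (q|r)* : 8 states
  (q|r)*q : 10 states
  r|p|(q|r)*q|q : 18 states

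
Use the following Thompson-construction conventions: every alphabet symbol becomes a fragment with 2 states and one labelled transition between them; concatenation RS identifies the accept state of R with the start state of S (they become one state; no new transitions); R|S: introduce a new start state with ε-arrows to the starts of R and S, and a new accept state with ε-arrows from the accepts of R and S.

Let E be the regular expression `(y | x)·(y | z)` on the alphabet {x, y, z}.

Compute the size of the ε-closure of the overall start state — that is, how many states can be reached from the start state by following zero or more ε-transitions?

3

Compute the ε-closure size of each fragment's start state recursively; a symbol fragment's start has no outgoing ε-edge, so its closure is just itself (size 1).
  y | x → |ε-closure| = 1 + 1 + 1 = 3 (the new accept is not ε-reachable since no branch accepts ε)
  y | z → |ε-closure| = 1 + 1 + 1 = 3 (the new accept is not ε-reachable since no branch accepts ε)
  (y | x)·(y | z) → same as the first factor's closure: |ε-closure| = 3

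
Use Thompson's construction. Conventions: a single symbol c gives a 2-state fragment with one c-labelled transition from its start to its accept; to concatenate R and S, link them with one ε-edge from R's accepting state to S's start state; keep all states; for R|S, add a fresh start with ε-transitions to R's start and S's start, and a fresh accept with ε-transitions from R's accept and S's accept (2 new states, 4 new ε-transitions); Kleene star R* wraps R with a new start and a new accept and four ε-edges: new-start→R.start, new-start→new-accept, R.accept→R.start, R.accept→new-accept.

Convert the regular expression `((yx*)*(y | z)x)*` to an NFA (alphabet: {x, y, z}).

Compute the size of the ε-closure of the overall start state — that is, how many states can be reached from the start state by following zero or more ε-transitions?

Work bottom-up. For each fragment F, track |ε-closure(F.start)| and whether F's accept lies in that closure (i.e. whether F accepts ε). A single-symbol fragment has closure size 1 and does not accept ε.
  x* — the star's fresh start ε-reaches both the body's start and the fresh accept: C = 2 + 1 = 3
  yx* — C equals the left operand's closure size = 1 (its accept is not ε-reachable, so the closure stops there)
  (yx*)* — the star's fresh start ε-reaches both the body's start and the fresh accept: C = 2 + 1 = 3
  y | z — C = 1 + 1 + 1 = 3 (the new accept is not ε-reachable since no branch accepts ε)
  (yx*)*(y | z)x — the left operand accepts ε, so the closure extends into the next operand (via the concat ε-link); C = 3 + 3 = 6
  ((yx*)*(y | z)x)* — the star's fresh start ε-reaches both the body's start and the fresh accept: C = 2 + 6 = 8

8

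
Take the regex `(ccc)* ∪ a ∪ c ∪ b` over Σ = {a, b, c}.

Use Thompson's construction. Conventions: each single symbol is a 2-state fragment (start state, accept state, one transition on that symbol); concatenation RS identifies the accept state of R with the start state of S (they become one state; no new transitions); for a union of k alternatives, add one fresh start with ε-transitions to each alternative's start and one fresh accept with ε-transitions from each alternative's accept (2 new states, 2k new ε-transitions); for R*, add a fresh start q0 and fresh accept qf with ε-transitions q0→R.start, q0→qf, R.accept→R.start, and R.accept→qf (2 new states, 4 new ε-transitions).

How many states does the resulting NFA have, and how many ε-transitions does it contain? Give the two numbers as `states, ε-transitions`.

14, 12

Building bottom-up:
Each of the 6 symbol leaves contributes 2 states and 0 ε-transitions.
  ccc : 4 states, 0 ε-transitions
  (ccc)* : 6 states, 4 ε-transitions
  (ccc)* ∪ a ∪ c ∪ b : 14 states, 12 ε-transitions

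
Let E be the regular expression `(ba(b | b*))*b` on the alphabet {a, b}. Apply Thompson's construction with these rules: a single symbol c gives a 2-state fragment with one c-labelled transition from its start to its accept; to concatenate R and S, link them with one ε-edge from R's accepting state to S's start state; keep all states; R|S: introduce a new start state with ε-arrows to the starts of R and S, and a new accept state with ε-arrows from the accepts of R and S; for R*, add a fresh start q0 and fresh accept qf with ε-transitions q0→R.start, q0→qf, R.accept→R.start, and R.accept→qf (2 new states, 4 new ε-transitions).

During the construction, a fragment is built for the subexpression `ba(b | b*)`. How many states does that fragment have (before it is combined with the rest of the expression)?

Fragment for `ba(b | b*)`:
Each of the 4 symbol leaves contributes a 2-state fragment.
  b* : 4 states
  b | b* : 8 states
  ba(b | b*) : 12 states

12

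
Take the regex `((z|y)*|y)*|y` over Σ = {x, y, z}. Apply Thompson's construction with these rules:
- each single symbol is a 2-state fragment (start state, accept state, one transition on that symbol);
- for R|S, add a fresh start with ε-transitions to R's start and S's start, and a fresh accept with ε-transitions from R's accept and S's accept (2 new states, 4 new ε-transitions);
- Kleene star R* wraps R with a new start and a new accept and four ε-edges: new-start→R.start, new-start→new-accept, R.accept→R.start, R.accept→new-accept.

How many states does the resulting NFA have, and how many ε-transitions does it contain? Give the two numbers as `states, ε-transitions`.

18, 20

Building bottom-up:
Each of the 4 symbol leaves contributes 2 states and 0 ε-transitions.
  z|y → 6 states, 4 ε-transitions
  (z|y)* → 8 states, 8 ε-transitions
  (z|y)*|y → 12 states, 12 ε-transitions
  ((z|y)*|y)* → 14 states, 16 ε-transitions
  ((z|y)*|y)*|y → 18 states, 20 ε-transitions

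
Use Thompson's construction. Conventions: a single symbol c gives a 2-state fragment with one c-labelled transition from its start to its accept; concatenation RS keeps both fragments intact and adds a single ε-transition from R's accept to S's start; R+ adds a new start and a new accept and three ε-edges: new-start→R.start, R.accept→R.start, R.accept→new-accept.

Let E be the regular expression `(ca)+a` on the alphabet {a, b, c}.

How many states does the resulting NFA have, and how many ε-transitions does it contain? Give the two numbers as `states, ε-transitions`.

8, 5

Recursing over subexpressions:
Each of the 3 symbol leaves contributes 2 states and 0 ε-transitions.
  ca : 4 states, 1 ε-transition
  (ca)+ : 6 states, 4 ε-transitions
  (ca)+a : 8 states, 5 ε-transitions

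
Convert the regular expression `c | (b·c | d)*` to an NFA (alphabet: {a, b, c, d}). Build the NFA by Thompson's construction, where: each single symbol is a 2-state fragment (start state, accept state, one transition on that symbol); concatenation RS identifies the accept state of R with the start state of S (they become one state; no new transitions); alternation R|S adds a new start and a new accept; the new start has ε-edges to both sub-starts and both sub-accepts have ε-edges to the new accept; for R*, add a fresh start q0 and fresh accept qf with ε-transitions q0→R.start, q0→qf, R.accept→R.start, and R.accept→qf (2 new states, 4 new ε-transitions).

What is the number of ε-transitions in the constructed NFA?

By structural recursion:
Each of the 4 symbol leaves contributes 0 ε-transitions.
  b·c : 0 ε-transitions
  b·c | d : 4 ε-transitions
  (b·c | d)* : 8 ε-transitions
  c | (b·c | d)* : 12 ε-transitions

12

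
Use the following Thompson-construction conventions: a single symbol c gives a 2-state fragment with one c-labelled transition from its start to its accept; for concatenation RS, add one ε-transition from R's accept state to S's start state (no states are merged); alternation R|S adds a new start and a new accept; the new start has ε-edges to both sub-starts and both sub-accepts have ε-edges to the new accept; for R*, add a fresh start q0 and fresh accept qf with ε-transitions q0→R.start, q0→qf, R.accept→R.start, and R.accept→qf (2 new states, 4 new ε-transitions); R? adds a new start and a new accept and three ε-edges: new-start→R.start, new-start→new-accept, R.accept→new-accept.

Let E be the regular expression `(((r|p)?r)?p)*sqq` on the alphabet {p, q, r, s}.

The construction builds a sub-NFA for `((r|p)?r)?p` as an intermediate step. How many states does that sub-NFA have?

14

Fragment for `((r|p)?r)?p`:
Each of the 4 symbol leaves contributes a 2-state fragment.
  r|p : 6 states
  (r|p)? : 8 states
  (r|p)?r : 10 states
  ((r|p)?r)? : 12 states
  ((r|p)?r)?p : 14 states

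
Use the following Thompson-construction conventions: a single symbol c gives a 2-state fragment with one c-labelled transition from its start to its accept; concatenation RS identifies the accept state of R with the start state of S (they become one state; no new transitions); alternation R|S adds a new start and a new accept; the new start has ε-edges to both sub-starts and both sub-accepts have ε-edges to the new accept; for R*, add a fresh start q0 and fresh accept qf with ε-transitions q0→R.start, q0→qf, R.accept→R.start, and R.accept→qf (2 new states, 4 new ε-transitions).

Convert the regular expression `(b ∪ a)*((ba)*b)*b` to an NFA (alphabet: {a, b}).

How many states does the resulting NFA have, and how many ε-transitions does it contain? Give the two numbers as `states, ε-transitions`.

Building bottom-up:
Each of the 6 symbol leaves contributes 2 states and 0 ε-transitions.
  b ∪ a → 6 states, 4 ε-transitions
  (b ∪ a)* → 8 states, 8 ε-transitions
  ba → 3 states, 0 ε-transitions
  (ba)* → 5 states, 4 ε-transitions
  (ba)*b → 6 states, 4 ε-transitions
  ((ba)*b)* → 8 states, 8 ε-transitions
  (b ∪ a)*((ba)*b)*b → 16 states, 16 ε-transitions

16, 16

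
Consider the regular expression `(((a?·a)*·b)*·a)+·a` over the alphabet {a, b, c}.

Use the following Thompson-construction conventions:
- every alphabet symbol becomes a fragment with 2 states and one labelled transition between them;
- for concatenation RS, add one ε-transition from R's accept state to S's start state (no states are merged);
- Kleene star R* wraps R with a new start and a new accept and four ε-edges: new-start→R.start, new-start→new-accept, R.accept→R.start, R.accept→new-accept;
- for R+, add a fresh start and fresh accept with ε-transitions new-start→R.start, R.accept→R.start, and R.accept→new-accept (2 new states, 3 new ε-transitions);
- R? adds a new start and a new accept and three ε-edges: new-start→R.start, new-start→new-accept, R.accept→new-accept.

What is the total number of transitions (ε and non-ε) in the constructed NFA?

By structural recursion:
Each of the 5 symbol leaves contributes 1 transition (1 symbol, 0 ε).
  a? — 4 transitions (1 symbol, 3 ε)
  a?·a — 6 transitions (2 symbol, 4 ε)
  (a?·a)* — 10 transitions (2 symbol, 8 ε)
  (a?·a)*·b — 12 transitions (3 symbol, 9 ε)
  ((a?·a)*·b)* — 16 transitions (3 symbol, 13 ε)
  ((a?·a)*·b)*·a — 18 transitions (4 symbol, 14 ε)
  (((a?·a)*·b)*·a)+ — 21 transitions (4 symbol, 17 ε)
  (((a?·a)*·b)*·a)+·a — 23 transitions (5 symbol, 18 ε)

23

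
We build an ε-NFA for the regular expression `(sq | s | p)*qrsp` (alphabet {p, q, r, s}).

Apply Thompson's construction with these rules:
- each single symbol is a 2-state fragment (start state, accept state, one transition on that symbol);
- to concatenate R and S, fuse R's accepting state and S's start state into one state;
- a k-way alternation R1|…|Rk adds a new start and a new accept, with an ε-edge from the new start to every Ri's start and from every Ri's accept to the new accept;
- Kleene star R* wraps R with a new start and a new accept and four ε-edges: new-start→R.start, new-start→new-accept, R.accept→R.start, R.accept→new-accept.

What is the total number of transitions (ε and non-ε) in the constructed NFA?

18

Per subexpression:
Each of the 8 symbol leaves contributes 1 transition (1 symbol, 0 ε).
  sq — 2 transitions (2 symbol, 0 ε)
  sq | s | p — 10 transitions (4 symbol, 6 ε)
  (sq | s | p)* — 14 transitions (4 symbol, 10 ε)
  (sq | s | p)*qrsp — 18 transitions (8 symbol, 10 ε)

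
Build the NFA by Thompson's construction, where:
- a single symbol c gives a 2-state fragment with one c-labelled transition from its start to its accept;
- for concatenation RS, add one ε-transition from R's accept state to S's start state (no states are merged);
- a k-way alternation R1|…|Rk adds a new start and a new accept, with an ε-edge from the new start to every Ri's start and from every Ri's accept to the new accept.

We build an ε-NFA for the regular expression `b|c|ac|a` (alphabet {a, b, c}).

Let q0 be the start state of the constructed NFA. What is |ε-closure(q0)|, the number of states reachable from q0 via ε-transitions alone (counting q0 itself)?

5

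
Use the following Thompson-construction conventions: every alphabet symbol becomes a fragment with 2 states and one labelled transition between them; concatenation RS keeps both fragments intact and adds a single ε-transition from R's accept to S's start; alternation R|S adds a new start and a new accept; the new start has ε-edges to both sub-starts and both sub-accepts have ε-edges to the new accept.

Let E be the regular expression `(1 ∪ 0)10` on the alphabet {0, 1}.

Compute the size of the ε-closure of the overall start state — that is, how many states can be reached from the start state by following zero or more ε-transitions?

Compute the ε-closure size of each fragment's start state recursively; a symbol fragment's start has no outgoing ε-edge, so its closure is just itself (size 1).
  1 ∪ 0 : new start ε-reaches every alternative's start; none of them accept ε, so the new accept is not reached: |ε-closure| = 1 + 1 + 1 = 3
  (1 ∪ 0)10 : same as the first factor's closure: |ε-closure| = 3

3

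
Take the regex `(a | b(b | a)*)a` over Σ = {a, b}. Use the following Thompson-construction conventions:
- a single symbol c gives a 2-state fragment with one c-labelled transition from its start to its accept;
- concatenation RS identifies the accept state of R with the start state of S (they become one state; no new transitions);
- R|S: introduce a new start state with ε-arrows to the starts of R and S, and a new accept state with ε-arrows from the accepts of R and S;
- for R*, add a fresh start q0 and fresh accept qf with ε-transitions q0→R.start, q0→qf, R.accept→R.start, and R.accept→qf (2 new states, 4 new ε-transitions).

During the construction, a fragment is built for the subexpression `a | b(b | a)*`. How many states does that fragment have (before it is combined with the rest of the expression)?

13

Fragment for `a | b(b | a)*`:
Each of the 4 symbol leaves contributes a 2-state fragment.
  b | a = 6 states
  (b | a)* = 8 states
  b(b | a)* = 9 states
  a | b(b | a)* = 13 states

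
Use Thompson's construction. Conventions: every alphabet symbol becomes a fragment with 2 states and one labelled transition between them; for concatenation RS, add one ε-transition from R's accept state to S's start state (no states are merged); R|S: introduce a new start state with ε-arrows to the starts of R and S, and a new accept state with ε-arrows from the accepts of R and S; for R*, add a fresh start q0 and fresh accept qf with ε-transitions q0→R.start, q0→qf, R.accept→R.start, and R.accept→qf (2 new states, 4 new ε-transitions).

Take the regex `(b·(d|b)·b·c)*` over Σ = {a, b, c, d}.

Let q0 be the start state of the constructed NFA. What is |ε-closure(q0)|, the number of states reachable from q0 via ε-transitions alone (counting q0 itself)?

3

Work bottom-up. For each fragment F, track |ε-closure(F.start)| and whether F's accept lies in that closure (i.e. whether F accepts ε). A single-symbol fragment has closure size 1 and does not accept ε.
  d|b : new start ε-reaches every alternative's start; none of them accept ε, so the new accept is not reached: |closure| = 1 + 1 + 1 = 3
  b·(d|b)·b·c : |closure| equals the left operand's closure size = 1 (its accept is not ε-reachable, so the closure stops there)
  (b·(d|b)·b·c)* : the star's fresh start ε-reaches both the body's start and the fresh accept: |closure| = 2 + 1 = 3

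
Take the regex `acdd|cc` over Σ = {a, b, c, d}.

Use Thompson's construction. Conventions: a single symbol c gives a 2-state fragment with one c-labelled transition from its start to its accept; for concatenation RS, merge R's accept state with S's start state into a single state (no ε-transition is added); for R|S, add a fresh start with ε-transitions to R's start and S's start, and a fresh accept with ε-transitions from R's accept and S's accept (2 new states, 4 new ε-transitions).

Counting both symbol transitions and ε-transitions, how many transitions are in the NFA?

10

Per subexpression:
Each of the 6 symbol leaves contributes 1 transition (1 symbol, 0 ε).
  acdd → 4 transitions (4 symbol, 0 ε)
  cc → 2 transitions (2 symbol, 0 ε)
  acdd|cc → 10 transitions (6 symbol, 4 ε)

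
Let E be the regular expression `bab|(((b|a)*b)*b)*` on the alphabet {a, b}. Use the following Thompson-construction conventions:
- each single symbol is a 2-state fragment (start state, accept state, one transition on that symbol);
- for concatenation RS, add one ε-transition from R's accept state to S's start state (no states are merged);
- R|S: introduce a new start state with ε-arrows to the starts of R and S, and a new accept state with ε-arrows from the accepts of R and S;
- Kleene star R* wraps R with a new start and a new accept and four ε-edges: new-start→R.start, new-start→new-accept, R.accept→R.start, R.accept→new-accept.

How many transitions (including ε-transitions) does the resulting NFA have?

Recursing over subexpressions:
Each of the 7 symbol leaves contributes 1 transition (1 symbol, 0 ε).
  bab : 5 transitions (3 symbol, 2 ε)
  b|a : 6 transitions (2 symbol, 4 ε)
  (b|a)* : 10 transitions (2 symbol, 8 ε)
  (b|a)*b : 12 transitions (3 symbol, 9 ε)
  ((b|a)*b)* : 16 transitions (3 symbol, 13 ε)
  ((b|a)*b)*b : 18 transitions (4 symbol, 14 ε)
  (((b|a)*b)*b)* : 22 transitions (4 symbol, 18 ε)
  bab|(((b|a)*b)*b)* : 31 transitions (7 symbol, 24 ε)

31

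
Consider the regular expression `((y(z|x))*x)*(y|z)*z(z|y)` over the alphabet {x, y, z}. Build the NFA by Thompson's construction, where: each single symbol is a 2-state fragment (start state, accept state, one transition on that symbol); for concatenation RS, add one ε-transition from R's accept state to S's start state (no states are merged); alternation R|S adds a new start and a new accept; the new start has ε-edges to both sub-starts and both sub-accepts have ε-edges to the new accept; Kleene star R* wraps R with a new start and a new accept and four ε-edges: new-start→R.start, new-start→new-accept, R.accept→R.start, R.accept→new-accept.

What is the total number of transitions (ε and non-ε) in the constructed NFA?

Per subexpression:
Each of the 9 symbol leaves contributes 1 transition (1 symbol, 0 ε).
  z|x : 6 transitions (2 symbol, 4 ε)
  y(z|x) : 8 transitions (3 symbol, 5 ε)
  (y(z|x))* : 12 transitions (3 symbol, 9 ε)
  (y(z|x))*x : 14 transitions (4 symbol, 10 ε)
  ((y(z|x))*x)* : 18 transitions (4 symbol, 14 ε)
  y|z : 6 transitions (2 symbol, 4 ε)
  (y|z)* : 10 transitions (2 symbol, 8 ε)
  z|y : 6 transitions (2 symbol, 4 ε)
  ((y(z|x))*x)*(y|z)*z(z|y) : 38 transitions (9 symbol, 29 ε)

38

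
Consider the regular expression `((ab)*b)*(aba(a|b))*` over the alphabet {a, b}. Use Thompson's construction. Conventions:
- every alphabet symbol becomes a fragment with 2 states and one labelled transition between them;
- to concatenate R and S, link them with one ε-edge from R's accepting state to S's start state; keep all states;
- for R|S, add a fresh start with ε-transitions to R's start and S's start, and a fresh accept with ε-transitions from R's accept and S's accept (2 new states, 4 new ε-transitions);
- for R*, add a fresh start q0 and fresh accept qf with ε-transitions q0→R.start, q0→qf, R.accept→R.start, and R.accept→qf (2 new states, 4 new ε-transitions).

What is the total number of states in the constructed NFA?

24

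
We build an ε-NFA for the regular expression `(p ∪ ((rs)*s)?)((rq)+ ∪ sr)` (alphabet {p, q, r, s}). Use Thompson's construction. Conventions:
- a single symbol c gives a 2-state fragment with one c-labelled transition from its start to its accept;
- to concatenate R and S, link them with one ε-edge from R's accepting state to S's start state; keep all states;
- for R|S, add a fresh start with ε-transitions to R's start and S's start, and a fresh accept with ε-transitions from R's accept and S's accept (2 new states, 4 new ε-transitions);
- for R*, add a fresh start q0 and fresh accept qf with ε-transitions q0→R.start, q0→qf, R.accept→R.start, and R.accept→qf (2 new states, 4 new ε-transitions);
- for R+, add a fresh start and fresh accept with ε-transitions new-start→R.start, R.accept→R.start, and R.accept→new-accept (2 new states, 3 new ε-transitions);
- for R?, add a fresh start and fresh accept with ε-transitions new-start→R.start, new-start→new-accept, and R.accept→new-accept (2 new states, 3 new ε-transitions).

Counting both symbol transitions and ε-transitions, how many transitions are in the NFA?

31

Building bottom-up:
Each of the 8 symbol leaves contributes 1 transition (1 symbol, 0 ε).
  rs — 3 transitions (2 symbol, 1 ε)
  (rs)* — 7 transitions (2 symbol, 5 ε)
  (rs)*s — 9 transitions (3 symbol, 6 ε)
  ((rs)*s)? — 12 transitions (3 symbol, 9 ε)
  p ∪ ((rs)*s)? — 17 transitions (4 symbol, 13 ε)
  rq — 3 transitions (2 symbol, 1 ε)
  (rq)+ — 6 transitions (2 symbol, 4 ε)
  sr — 3 transitions (2 symbol, 1 ε)
  (rq)+ ∪ sr — 13 transitions (4 symbol, 9 ε)
  (p ∪ ((rs)*s)?)((rq)+ ∪ sr) — 31 transitions (8 symbol, 23 ε)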